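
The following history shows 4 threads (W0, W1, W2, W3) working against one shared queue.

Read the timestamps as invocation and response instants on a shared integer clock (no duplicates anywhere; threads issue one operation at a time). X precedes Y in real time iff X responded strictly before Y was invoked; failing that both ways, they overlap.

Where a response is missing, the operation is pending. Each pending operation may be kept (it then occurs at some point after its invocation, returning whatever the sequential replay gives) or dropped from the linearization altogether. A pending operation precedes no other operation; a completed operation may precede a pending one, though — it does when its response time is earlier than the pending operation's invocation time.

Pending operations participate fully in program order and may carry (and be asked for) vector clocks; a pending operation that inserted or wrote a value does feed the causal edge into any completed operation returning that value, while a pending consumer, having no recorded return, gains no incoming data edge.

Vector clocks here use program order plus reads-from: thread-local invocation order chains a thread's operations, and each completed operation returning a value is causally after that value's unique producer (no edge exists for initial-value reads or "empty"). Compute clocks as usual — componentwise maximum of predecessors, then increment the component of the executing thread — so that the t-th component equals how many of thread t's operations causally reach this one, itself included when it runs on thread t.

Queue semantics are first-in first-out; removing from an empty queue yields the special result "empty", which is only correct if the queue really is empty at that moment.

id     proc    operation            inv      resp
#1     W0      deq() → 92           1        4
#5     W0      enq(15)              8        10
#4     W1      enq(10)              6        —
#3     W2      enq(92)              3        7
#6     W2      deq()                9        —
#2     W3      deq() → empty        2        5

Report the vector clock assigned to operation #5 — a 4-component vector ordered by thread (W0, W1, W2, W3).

root op #2, invoked 2: fresh clock plus W3's own tick → (0, 0, 0, 1)
root op #3, invoked 3: fresh clock plus W2's own tick → (0, 0, 1, 0)
root op #4, invoked 6: fresh clock plus W1's own tick → (0, 1, 0, 0)
VC(#6, invoked at 9): max of VC(#3)=(0, 0, 1, 0), then +1 on thread W2 → (0, 0, 2, 0)
VC(#1, invoked at 1): max of VC(#3)=(0, 0, 1, 0), then +1 on thread W0 → (1, 0, 1, 0)
VC(#5, invoked at 8): max of VC(#1)=(1, 0, 1, 0), then +1 on thread W0 → (2, 0, 1, 0)
target: VC(#5) = (2, 0, 1, 0)

(2, 0, 1, 0)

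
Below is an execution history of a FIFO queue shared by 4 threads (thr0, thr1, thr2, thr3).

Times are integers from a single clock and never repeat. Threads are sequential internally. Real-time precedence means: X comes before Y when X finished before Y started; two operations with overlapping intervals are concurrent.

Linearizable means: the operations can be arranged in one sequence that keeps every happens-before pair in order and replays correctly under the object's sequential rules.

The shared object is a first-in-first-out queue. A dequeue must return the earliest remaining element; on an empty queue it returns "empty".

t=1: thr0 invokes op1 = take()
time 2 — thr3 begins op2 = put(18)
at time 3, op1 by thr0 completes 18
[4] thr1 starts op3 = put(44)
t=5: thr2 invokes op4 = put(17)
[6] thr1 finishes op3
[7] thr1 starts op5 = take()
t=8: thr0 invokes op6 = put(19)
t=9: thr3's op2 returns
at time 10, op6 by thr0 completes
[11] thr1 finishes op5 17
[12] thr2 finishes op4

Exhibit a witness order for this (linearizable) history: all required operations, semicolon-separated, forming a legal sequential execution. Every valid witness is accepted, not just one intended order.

after step 1 (op2 put(18)): queue <18>
after step 2 (op1 take() → 18): queue <>
after step 3 (op4 put(17)): queue <17>
after step 4 (op3 put(44)): queue <17,44>
after step 5 (op5 take() → 17): queue <44>
after step 6 (op6 put(19)): queue <44,19>

op2; op1; op4; op3; op5; op6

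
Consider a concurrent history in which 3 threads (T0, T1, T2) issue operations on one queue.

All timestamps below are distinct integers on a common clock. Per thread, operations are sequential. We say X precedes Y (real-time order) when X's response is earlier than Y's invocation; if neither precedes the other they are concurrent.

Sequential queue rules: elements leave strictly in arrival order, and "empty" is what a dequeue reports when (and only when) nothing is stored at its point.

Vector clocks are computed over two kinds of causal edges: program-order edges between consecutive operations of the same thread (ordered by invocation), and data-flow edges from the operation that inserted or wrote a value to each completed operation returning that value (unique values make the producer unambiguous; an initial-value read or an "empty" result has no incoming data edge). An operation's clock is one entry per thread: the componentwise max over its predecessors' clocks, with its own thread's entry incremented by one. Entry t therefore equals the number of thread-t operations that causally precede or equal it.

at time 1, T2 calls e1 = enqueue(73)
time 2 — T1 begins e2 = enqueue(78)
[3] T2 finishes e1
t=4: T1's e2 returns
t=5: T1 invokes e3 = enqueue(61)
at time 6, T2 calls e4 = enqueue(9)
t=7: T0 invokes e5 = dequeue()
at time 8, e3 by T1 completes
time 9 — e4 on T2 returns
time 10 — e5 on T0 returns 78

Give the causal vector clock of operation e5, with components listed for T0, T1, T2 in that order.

(1, 1, 0)

e1 (invocation 1): nothing precedes it; T2's component alone gives (0, 0, 1)
e2 (invocation 2): nothing precedes it; T1's component alone gives (0, 1, 0)
e4 (invocation 6): componentwise max over VC(e1)=(0, 0, 1), +1 at T2, giving (0, 0, 2)
e3 (invocation 5): componentwise max over VC(e2)=(0, 1, 0), +1 at T1, giving (0, 2, 0)
e5 (invocation 7): componentwise max over VC(e2)=(0, 1, 0), +1 at T0, giving (1, 1, 0)
target: VC(e5) = (1, 1, 0)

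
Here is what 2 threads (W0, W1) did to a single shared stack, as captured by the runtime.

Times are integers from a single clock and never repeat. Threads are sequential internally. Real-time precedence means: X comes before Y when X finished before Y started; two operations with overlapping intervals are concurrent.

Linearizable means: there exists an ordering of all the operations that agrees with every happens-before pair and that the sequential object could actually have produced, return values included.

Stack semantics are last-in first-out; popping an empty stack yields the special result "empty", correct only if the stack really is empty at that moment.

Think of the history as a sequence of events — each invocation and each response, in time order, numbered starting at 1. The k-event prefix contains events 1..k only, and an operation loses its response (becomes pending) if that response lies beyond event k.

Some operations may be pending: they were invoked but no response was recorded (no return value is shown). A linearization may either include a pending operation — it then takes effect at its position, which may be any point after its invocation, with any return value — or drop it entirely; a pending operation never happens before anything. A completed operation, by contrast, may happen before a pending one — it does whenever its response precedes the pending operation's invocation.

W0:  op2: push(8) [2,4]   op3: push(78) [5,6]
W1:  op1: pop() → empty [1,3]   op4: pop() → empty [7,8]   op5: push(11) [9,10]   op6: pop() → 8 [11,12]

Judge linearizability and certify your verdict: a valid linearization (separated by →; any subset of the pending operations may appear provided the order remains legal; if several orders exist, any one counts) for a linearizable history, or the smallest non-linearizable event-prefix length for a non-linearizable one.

prefix check: 1..7 passes, 1..8 fails once op4's time-8 response joins
checked exhaustively: 2 real-time-consistent orders of 4 completed operations, zero legal stack replays
for example op1, op2, op3, op4 fails at step 4: op4 pop() → empty is not legal there
for example op2, op1, op3, op4 fails at step 2: op1 pop() → empty is not legal there

not linearizable — minimal violating prefix: 8 events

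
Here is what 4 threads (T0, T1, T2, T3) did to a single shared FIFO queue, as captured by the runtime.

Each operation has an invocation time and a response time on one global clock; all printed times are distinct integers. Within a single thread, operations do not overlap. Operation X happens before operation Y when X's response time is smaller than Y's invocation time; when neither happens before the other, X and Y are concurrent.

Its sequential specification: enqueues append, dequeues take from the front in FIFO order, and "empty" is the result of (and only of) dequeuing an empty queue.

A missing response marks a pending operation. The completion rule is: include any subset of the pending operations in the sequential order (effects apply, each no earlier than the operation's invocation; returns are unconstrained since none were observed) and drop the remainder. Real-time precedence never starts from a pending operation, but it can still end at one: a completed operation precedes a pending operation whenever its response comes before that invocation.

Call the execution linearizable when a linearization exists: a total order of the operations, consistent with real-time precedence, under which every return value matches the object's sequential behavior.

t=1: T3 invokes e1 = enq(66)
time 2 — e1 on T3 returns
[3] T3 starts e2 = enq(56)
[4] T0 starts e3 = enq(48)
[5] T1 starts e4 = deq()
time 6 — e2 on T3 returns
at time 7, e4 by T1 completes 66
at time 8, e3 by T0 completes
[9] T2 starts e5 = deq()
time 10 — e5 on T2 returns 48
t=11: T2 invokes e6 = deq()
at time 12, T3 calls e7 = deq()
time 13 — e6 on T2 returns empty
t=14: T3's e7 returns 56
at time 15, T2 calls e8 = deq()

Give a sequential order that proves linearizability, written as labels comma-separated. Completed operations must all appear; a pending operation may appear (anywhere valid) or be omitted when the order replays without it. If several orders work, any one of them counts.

after step 1 (e1 enq(66)): queue <66>
after step 2 (e3 enq(48)): queue <66,48>
after step 3 (e2 enq(56)): queue <66,48,56>
after step 4 (e4 deq() → 66): queue <48,56>
after step 5 (e5 deq() → 48): queue <56>
after step 6 (e7 deq() → 56): queue <>
after step 7 (e6 deq() → empty): queue <>

e1, e3, e2, e4, e5, e7, e6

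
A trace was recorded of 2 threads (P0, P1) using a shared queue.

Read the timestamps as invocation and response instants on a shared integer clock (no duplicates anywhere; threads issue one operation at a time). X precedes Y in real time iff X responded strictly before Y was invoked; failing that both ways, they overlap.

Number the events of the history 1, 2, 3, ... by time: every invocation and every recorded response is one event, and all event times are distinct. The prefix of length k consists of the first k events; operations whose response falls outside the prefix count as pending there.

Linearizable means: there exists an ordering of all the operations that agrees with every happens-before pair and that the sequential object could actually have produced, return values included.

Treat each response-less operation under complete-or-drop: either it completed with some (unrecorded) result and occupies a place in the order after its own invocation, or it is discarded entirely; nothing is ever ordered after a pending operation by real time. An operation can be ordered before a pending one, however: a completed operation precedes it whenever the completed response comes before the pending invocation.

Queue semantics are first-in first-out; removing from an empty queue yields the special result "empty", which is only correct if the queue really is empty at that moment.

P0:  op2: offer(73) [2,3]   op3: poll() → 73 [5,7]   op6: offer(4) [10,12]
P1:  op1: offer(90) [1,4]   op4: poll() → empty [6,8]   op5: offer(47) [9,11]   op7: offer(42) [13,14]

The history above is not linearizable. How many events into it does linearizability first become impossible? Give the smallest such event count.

8

events 1..7 are linearizable, e.g. via op1, op2, op4, op3:
step 1: op1 offer(90) — queue <90>
step 2: op2 offer(73) — queue <90,73>
step 3: op4 poll() (pending, included) — queue <73>
step 4: op3 poll() → 73 — queue <>
event 8 — op4's response, time 8 — after it, nothing linearizes
for example op1, op2, op3, op4 fails at step 3: op3 poll() → 73 is not legal there
for example op1, op2, op4, op3 fails at step 3: op4 poll() → empty is not legal there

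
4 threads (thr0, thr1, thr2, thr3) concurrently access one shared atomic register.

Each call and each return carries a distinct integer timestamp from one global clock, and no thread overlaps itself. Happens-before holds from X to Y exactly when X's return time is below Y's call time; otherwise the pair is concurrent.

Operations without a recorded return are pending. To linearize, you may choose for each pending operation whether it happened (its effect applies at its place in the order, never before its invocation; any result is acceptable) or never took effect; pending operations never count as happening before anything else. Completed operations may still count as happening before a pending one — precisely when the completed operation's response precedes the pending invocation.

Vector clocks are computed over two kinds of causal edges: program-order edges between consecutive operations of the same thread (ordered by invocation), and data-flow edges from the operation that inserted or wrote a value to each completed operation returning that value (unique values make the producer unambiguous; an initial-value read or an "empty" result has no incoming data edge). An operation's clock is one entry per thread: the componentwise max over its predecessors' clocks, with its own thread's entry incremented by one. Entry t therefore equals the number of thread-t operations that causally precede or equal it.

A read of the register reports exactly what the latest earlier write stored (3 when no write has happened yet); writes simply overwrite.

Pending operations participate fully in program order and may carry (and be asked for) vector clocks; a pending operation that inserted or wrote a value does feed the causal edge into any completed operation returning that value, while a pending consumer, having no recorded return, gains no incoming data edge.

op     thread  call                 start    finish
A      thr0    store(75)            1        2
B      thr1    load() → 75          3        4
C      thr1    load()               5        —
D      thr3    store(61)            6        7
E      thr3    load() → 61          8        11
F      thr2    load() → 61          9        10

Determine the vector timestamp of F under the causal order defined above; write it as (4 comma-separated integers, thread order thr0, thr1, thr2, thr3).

D, invoked 6, has no incoming edges; only thr3's bump applies → (0, 0, 0, 1)
A, invoked 1, has no incoming edges; only thr0's bump applies → (1, 0, 0, 0)
E, invoked 8, takes VC(D)=(0, 0, 0, 1) under max, adds 1 for thr3 → (0, 0, 0, 2)
F, invoked 9, takes VC(D)=(0, 0, 0, 1) under max, adds 1 for thr2 → (0, 0, 1, 1)
B, invoked 3, takes VC(A)=(1, 0, 0, 0) under max, adds 1 for thr1 → (1, 1, 0, 0)
C, invoked 5, takes VC(B)=(1, 1, 0, 0) under max, adds 1 for thr1 → (1, 2, 0, 0)
target: VC(F) = (0, 0, 1, 1)

(0, 0, 1, 1)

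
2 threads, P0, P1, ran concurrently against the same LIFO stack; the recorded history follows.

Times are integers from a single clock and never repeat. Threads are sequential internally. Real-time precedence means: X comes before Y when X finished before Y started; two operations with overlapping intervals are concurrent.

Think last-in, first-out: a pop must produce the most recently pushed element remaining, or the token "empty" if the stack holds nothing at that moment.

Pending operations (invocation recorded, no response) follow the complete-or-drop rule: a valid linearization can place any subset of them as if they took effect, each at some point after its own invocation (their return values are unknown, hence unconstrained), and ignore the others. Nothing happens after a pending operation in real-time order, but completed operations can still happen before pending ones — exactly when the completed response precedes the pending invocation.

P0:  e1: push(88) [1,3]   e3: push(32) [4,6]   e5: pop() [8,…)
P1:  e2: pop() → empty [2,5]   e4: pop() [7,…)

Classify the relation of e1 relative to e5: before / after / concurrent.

e1 spans [1,3], e5 spans [8,…)
resp(e1)=3 < inv(e5)=8

before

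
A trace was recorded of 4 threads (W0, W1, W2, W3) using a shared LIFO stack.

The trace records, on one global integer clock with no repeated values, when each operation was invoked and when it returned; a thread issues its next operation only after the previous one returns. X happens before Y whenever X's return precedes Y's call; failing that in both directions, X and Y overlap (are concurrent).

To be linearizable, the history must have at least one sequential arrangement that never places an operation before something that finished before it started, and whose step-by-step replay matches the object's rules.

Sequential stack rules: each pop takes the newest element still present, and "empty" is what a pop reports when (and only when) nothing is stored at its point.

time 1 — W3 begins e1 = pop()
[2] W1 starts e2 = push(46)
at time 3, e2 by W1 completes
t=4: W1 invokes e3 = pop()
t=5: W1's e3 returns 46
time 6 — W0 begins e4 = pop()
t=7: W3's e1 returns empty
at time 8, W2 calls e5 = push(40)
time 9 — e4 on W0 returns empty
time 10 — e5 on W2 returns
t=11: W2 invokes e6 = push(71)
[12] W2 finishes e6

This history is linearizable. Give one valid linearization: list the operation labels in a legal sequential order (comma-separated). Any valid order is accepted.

after step 1 (e1 pop() → empty): stack <>
after step 2 (e2 push(46)): stack <46>
after step 3 (e3 pop() → 46): stack <>
after step 4 (e4 pop() → empty): stack <>
after step 5 (e5 push(40)): stack <40>
after step 6 (e6 push(71)): stack <40,71>

e1, e2, e3, e4, e5, e6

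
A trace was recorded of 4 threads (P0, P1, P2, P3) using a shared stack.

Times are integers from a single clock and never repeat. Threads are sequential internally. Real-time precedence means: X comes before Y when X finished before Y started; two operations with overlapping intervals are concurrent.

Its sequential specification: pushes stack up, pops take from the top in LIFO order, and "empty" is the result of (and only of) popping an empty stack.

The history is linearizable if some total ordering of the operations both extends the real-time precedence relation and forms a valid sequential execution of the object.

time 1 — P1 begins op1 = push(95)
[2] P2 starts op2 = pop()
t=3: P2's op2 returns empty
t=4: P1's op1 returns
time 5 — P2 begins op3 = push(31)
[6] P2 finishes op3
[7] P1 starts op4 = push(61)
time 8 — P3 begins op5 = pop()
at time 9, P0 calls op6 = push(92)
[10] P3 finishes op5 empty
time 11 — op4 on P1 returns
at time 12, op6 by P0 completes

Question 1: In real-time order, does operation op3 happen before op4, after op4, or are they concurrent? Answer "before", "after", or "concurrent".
Answer: before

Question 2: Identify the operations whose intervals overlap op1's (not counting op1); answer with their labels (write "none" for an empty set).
Answer: op2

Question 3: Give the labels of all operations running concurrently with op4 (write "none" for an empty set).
Answer: op5, op6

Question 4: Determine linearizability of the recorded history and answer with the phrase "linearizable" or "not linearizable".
not linearizable

through event 9 a valid linearization exists; event 10 (op5 responding at time 10) ends that
checked exhaustively: 2 real-time-consistent orders of 4 completed operations, zero legal stack replays
no completion choice of the 2 pending operations (op4, op6) rescues it — every subset was tried
for example op1, op2, op3, op5 (pending dropped) fails at step 2: op2 pop() → empty is not legal there
for example op2, op1, op3, op5 (pending dropped) fails at step 4: op5 pop() → empty is not legal there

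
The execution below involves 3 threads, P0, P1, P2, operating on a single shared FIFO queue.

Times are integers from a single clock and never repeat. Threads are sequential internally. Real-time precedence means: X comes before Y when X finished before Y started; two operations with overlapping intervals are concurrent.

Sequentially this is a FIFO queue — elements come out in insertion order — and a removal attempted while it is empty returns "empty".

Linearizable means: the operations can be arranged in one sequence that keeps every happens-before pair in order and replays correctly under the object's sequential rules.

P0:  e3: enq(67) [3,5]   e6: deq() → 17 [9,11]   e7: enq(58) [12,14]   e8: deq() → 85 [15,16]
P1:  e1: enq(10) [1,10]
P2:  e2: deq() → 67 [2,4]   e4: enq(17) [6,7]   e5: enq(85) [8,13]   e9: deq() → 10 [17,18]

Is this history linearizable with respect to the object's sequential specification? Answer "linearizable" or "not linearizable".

one valid linearization: e3, e2, e4, e5, e1, e6, e7, e8, e9
1. e3 enq(67), leaving queue <67>
2. e2 deq() → 67, leaving queue <>
3. e4 enq(17), leaving queue <17>
4. e5 enq(85), leaving queue <17,85>
5. e1 enq(10), leaving queue <17,85,10>
6. e6 deq() → 17, leaving queue <85,10>
7. e7 enq(58), leaving queue <85,10,58>
8. e8 deq() → 85, leaving queue <10,58>
9. e9 deq() → 10, leaving queue <58>

linearizable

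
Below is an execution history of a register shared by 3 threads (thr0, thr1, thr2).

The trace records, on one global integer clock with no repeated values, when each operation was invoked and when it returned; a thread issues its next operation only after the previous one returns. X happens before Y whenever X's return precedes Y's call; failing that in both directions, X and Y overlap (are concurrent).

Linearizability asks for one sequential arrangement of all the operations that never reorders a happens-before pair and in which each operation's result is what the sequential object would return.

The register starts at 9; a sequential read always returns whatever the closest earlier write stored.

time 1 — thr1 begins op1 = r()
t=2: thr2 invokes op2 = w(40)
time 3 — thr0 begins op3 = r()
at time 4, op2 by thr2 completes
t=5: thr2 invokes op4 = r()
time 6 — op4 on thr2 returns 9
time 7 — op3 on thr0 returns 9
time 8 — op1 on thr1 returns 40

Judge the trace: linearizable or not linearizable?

not linearizable

through event 5 a valid linearization exists; event 6 (op4 responding at time 6) ends that
the sole real-time-consistent order of 2 completed operations fails the register replay
every completion of the 2 pending operations (op1, op3) was checked; none linearizes
take op2, op4 (pending dropped): step 2 already fails, because op4 r() → 9 cannot occur there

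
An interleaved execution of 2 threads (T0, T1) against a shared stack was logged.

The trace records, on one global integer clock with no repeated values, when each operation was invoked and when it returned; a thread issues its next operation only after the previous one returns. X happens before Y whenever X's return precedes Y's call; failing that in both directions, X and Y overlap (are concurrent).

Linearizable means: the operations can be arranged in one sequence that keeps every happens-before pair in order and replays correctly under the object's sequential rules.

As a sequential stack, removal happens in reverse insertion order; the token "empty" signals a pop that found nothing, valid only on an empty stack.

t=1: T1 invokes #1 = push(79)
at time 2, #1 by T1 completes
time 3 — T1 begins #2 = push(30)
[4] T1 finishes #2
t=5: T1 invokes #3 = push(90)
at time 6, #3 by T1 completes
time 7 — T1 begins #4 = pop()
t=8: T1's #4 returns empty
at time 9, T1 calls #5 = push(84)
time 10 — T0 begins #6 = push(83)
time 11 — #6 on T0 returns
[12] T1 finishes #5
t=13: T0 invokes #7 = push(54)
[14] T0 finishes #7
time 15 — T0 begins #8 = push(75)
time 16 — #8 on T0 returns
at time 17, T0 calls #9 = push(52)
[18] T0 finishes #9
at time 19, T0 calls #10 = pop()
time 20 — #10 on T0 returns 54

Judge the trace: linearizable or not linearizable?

not linearizable

prefix check: 1..7 passes, 1..8 fails once #4's time-8 response joins
the completed operations (4 total) allow one real-time order; the stack replay rejects it
e.g. #1, #2, #3, #4: illegal at step 4, since #4 pop() → empty cannot apply there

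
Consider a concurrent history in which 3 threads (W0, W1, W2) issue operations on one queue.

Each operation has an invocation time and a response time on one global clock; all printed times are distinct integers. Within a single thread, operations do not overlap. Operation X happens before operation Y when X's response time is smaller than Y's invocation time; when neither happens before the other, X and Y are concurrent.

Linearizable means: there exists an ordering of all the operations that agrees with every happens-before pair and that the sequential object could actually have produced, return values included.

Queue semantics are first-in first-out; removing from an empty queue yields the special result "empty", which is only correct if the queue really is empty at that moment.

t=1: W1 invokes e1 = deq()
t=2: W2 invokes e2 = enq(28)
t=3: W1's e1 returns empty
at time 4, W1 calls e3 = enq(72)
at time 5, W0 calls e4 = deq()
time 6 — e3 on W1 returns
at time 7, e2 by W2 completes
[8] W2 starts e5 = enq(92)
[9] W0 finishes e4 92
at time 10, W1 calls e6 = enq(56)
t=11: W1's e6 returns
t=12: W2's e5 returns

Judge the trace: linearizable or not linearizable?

not linearizable

events 1..8 are fine; event 9 — the response of e4 at time 9 — makes the prefix non-linearizable
no legal order exists: 8 real-time-consistent candidates over 4 completed queue operations, all rejected
no completion choice of the 1 pending operation (e5) rescues it — every subset was tried
e.g. e1, e2, e3, e4 (pending dropped): illegal at step 4, since e4 deq() → 92 cannot apply there
e.g. e1, e2, e4, e3 (pending dropped): illegal at step 3, since e4 deq() → 92 cannot apply there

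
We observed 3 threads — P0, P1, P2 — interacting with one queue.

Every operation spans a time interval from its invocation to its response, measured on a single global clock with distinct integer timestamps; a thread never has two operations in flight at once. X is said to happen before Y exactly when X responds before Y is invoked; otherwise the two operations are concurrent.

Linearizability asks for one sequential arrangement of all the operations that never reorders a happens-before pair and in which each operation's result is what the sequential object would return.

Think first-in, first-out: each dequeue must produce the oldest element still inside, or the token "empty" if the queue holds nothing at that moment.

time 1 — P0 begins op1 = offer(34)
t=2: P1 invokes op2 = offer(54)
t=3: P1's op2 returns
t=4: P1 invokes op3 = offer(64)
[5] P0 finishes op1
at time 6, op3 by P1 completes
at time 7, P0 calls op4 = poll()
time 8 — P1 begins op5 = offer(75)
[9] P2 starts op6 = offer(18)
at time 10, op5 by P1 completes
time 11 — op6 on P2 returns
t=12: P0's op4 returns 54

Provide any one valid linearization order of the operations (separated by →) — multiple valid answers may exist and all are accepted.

1. op2 offer(54), leaving queue <54>
2. op1 offer(34), leaving queue <54,34>
3. op3 offer(64), leaving queue <54,34,64>
4. op4 poll() → 54, leaving queue <34,64>
5. op5 offer(75), leaving queue <34,64,75>
6. op6 offer(18), leaving queue <34,64,75,18>

op2 → op1 → op3 → op4 → op5 → op6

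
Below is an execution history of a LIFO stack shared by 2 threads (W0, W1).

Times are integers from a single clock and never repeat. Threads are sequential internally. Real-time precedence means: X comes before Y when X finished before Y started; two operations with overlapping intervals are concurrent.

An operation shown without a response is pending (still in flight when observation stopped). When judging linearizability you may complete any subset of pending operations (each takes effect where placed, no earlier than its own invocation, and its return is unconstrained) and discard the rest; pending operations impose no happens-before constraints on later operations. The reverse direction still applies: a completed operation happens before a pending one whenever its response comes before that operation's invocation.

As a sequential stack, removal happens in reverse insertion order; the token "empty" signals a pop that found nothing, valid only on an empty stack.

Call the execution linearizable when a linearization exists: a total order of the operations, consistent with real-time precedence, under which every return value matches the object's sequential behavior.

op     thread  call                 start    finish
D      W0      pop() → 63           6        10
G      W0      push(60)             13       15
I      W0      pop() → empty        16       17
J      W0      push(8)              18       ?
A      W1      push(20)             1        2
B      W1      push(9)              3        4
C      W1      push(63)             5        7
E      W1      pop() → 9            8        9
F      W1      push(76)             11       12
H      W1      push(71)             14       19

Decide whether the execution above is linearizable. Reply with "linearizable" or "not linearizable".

events 1..16 are fine; event 17 — the response of I at time 17 — makes the prefix non-linearizable
3 orders of the 8 completed LIFO stack ops respect real time; none is legal
every completion of the 1 pending operation (H) was checked; none linearizes
sample order A, B, C, D, E, F, G, I (pending dropped) stalls at step 8 — I pop() → empty has no legal effect
sample order A, B, C, E, D, F, G, I (pending dropped) stalls at step 4 — E pop() → 9 has no legal effect

not linearizable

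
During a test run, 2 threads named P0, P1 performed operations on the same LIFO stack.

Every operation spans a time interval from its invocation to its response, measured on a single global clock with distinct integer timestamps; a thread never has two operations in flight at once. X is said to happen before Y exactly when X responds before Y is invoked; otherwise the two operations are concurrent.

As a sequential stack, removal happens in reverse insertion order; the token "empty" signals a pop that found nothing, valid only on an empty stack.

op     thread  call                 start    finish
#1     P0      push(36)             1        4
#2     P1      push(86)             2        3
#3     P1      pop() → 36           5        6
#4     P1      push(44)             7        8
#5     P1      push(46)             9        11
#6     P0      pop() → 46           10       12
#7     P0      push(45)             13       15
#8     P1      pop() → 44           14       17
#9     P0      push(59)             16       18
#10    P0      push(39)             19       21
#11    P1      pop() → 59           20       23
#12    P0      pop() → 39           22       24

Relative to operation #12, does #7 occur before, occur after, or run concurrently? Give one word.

#7 spans [13,15], #12 spans [22,24]
resp(#7)=15 < inv(#12)=22

before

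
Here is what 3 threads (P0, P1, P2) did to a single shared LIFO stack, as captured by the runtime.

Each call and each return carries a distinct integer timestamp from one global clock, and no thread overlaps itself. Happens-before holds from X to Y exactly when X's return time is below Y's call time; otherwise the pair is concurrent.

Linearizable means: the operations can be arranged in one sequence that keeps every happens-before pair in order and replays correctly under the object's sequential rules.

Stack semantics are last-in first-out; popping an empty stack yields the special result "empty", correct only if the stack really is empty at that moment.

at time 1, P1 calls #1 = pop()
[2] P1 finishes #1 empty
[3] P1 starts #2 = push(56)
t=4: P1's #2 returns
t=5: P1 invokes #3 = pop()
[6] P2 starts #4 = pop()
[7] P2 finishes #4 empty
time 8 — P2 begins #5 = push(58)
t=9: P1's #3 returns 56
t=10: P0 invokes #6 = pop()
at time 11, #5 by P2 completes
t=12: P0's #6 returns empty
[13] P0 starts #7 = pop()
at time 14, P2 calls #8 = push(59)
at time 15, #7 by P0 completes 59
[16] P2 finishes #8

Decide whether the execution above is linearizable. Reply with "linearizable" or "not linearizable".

one valid linearization: #1, #2, #3, #4, #6, #5, #8, #7
step 1: #1 pop() → empty — stack <>
step 2: #2 push(56) — stack <56>
step 3: #3 pop() → 56 — stack <>
step 4: #4 pop() → empty — stack <>
step 5: #6 pop() → empty — stack <>
step 6: #5 push(58) — stack <58>
step 7: #8 push(59) — stack <58,59>
step 8: #7 pop() → 59 — stack <58>

linearizable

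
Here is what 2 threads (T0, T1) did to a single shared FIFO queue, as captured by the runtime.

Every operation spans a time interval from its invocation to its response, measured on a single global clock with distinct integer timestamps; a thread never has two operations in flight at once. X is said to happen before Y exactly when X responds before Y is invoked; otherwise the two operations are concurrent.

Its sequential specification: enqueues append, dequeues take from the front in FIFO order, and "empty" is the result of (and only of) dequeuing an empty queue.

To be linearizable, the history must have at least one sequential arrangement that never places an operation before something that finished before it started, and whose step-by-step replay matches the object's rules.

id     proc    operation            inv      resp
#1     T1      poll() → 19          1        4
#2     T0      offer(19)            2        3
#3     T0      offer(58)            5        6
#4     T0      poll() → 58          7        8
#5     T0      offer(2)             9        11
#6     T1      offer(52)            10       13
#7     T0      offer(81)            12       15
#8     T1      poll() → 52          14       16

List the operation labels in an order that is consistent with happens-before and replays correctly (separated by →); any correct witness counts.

1. #2 offer(19), leaving queue <19>
2. #1 poll() → 19, leaving queue <>
3. #3 offer(58), leaving queue <58>
4. #4 poll() → 58, leaving queue <>
5. #6 offer(52), leaving queue <52>
6. #5 offer(2), leaving queue <52,2>
7. #7 offer(81), leaving queue <52,2,81>
8. #8 poll() → 52, leaving queue <2,81>

#2 → #1 → #3 → #4 → #6 → #5 → #7 → #8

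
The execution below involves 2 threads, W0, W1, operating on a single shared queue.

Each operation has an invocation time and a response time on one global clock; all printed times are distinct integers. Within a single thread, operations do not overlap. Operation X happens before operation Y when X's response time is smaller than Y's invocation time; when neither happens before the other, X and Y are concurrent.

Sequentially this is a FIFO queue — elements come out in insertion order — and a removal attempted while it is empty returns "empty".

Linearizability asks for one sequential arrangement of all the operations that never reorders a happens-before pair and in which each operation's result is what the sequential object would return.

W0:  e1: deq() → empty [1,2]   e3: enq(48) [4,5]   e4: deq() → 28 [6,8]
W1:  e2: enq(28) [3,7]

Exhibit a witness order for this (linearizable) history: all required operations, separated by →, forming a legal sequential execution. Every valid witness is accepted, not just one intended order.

e1 → e2 → e3 → e4

1. e1 deq() → empty, leaving queue <>
2. e2 enq(28), leaving queue <28>
3. e3 enq(48), leaving queue <28,48>
4. e4 deq() → 28, leaving queue <48>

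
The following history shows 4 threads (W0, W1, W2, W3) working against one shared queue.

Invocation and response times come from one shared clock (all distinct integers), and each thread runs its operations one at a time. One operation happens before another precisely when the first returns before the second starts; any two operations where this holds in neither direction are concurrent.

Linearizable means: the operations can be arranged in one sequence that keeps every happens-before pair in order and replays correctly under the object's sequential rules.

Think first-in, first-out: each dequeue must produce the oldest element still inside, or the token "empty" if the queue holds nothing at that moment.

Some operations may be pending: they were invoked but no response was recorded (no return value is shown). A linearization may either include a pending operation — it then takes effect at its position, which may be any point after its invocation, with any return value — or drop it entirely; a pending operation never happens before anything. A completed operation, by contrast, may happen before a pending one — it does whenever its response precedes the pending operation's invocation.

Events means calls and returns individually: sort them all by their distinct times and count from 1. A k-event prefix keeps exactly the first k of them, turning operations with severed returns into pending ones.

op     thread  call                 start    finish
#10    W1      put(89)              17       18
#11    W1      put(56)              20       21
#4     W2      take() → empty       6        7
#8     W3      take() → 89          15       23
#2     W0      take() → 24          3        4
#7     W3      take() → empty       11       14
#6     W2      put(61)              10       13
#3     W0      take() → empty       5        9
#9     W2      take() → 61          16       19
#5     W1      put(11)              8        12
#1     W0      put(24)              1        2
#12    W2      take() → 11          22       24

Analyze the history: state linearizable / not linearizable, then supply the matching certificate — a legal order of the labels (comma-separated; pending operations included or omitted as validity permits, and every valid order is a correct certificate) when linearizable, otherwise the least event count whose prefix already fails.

linearizable — witness: #1, #2, #3, #4, #7, #6, #5, #9, #10, #11, #12, #8

step 1: #1 put(24) — queue <24>
step 2: #2 take() → 24 — queue <>
step 3: #3 take() → empty — queue <>
step 4: #4 take() → empty — queue <>
step 5: #7 take() → empty — queue <>
step 6: #6 put(61) — queue <61>
step 7: #5 put(11) — queue <61,11>
step 8: #9 take() → 61 — queue <11>
step 9: #10 put(89) — queue <11,89>
step 10: #11 put(56) — queue <11,89,56>
step 11: #12 take() → 11 — queue <89,56>
step 12: #8 take() → 89 — queue <56>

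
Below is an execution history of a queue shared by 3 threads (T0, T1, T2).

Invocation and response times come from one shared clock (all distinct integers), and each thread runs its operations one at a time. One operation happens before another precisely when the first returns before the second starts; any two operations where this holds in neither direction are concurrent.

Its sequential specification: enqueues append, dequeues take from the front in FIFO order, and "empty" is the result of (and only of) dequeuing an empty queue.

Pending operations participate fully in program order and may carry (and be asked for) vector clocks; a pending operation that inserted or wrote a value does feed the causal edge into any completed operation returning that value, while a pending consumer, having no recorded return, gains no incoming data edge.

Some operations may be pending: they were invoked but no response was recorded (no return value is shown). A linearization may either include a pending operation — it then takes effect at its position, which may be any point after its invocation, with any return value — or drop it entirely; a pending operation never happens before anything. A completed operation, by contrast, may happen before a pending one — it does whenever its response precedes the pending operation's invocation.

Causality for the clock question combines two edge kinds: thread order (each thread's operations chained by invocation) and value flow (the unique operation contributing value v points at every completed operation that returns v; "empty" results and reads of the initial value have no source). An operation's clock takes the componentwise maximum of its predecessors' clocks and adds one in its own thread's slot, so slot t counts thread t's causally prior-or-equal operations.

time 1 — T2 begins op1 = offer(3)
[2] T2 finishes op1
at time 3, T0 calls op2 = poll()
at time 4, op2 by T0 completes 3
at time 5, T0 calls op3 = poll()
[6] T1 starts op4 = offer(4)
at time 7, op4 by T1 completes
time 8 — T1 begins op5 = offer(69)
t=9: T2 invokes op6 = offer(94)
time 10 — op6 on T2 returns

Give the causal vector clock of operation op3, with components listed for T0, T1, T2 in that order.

(2, 0, 1)

no predecessors for op1 (invoked 1): T2 increments from zero → (0, 0, 1)
no predecessors for op4 (invoked 6): T1 increments from zero → (0, 1, 0)
from VC(op1)=(0, 0, 1), op6 (invoked 9) maxes components and bumps T2 → (0, 0, 2)
from VC(op4)=(0, 1, 0), op5 (invoked 8) maxes components and bumps T1 → (0, 2, 0)
from VC(op1)=(0, 0, 1), op2 (invoked 3) maxes components and bumps T0 → (1, 0, 1)
from VC(op2)=(1, 0, 1), op3 (invoked 5) maxes components and bumps T0 → (2, 0, 1)
target: VC(op3) = (2, 0, 1)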